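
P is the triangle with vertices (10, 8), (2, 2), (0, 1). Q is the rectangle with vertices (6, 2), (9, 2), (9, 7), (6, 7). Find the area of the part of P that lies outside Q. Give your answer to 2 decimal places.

|P| = 2, |P∩Q| = 0.3524.
|P ∖ Q| = |P| − |P∩Q| = 2 − 0.3524 = 1.65.

1.65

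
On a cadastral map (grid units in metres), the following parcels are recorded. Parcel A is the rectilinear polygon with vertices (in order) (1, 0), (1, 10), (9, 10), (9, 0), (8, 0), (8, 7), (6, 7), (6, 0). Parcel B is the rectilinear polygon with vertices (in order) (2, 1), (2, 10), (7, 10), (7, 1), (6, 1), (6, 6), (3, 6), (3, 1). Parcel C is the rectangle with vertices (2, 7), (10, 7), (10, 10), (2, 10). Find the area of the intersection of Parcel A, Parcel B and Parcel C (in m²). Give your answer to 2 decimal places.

The intersection is the polygon with vertices (7,7), (6,7), (2,7), (2,10), (7,10).
By the shoelace formula its area is 15.00.

15.00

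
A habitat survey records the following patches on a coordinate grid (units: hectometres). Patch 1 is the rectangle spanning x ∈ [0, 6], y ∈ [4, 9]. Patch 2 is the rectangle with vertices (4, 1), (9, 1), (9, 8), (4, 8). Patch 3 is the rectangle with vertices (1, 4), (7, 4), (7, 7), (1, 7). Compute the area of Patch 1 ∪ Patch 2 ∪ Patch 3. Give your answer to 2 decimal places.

By inclusion–exclusion:
Individual areas: |Patch 1| = 30, |Patch 2| = 35, |Patch 3| = 18.
|Patch 1∩Patch 2|: x∈[4,6], y∈[4,8] → 2·4 = 8.
|Patch 1∩Patch 3|: x∈[1,6], y∈[4,7] → 5·3 = 15.
|Patch 2∩Patch 3|: x∈[4,7], y∈[4,7] → 3·3 = 9.
|Patch 1∩Patch 2∩Patch 3| = 6.
|Patch 1 ∪ Patch 2 ∪ Patch 3| = 83 − 32 + 6 = 57.00.

57.00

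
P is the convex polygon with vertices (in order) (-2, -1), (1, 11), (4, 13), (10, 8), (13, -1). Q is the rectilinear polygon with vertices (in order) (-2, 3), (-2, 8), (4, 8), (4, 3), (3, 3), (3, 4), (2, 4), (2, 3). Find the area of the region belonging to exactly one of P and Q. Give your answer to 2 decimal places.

|P| = 139.5, |Q| = 29, |P∩Q| = 20.875.
|P △ Q| = |P| + |Q| − 2·|P∩Q| = 139.5 + 29 − 41.75 = 126.75.

126.75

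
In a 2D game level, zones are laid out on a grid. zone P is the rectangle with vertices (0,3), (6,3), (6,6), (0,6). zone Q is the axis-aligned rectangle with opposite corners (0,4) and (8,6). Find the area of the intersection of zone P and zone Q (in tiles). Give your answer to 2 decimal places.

12.00

|zone P∩zone Q|: x∈[0,6], y∈[4,6] → 6·2 = 12.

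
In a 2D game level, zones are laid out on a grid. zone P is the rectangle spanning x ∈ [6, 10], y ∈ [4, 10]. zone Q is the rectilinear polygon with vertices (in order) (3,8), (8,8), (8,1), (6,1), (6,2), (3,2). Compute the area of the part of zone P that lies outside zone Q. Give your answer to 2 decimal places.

|zone P| = 24, |zone P∩zone Q| = 8.
|zone P ∖ zone Q| = |zone P| − |zone P∩zone Q| = 24 − 8 = 16.00.

16.00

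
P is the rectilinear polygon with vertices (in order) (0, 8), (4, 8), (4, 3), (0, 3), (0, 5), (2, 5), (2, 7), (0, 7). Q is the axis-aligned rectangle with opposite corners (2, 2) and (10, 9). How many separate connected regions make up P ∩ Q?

1

P ∩ Q is a single connected region.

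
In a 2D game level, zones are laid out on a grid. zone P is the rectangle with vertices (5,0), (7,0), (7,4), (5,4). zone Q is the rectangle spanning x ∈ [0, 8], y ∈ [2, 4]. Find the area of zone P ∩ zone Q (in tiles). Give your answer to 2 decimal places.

4.00

|zone P∩zone Q|: x∈[5,7], y∈[2,4] → 2·2 = 4.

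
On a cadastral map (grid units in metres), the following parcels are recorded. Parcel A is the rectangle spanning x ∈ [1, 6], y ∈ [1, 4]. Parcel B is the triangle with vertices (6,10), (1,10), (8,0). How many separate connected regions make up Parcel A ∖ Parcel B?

Parcel A ∖ Parcel B is a single connected region.

1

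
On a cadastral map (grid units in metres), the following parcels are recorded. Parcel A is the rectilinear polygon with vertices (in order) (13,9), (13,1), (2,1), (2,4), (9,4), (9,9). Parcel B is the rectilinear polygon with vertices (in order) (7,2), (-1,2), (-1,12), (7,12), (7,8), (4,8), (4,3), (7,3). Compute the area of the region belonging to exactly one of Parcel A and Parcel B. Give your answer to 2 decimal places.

|Parcel A| = 53, |Parcel B| = 65, |Parcel A∩Parcel B| = 7.
|Parcel A △ Parcel B| = |Parcel A| + |Parcel B| − 2·|Parcel A∩Parcel B| = 53 + 65 − 14 = 104.00.

104.00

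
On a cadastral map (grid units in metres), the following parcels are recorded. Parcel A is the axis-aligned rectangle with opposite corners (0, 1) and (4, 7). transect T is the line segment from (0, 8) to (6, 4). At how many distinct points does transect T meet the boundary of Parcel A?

2

The segment meets the boundary at (4,5.333), (1.5,7).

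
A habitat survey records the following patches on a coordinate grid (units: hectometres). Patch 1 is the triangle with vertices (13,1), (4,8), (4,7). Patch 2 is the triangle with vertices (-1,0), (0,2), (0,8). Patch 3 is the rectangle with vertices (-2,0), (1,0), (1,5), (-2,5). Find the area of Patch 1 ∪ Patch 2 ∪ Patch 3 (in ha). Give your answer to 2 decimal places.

By inclusion–exclusion:
Individual areas: |Patch 1| = 4.5, |Patch 2| = 3, |Patch 3| = 15.
|Patch 1∩Patch 2| = 0.
|Patch 1∩Patch 3| = 0.
|Patch 2∩Patch 3| = 2.4375.
|Patch 1∩Patch 2∩Patch 3| = 0.
|Patch 1 ∪ Patch 2 ∪ Patch 3| = 22.5 − 2.4375 + 0 = 20.06.

20.06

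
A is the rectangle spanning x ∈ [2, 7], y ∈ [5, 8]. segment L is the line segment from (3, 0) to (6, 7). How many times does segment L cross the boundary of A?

1

The segment meets the boundary at (5.143,5).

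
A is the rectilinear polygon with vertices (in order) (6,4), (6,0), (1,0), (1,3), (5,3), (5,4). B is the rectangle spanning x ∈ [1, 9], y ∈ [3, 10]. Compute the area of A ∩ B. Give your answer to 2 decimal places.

1.00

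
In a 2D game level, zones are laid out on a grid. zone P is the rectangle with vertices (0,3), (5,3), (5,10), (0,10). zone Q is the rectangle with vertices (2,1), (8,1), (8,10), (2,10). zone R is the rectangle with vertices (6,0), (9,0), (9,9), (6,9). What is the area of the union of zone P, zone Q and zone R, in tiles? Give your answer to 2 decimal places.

79.00

By inclusion–exclusion:
Individual areas: |zone P| = 35, |zone Q| = 54, |zone R| = 27.
|zone P∩zone Q|: x∈[2,5], y∈[3,10] → 3·7 = 21.
|zone P∩zone R| = 0 (no overlap).
|zone Q∩zone R|: x∈[6,8], y∈[1,9] → 2·8 = 16.
|zone P∩zone Q∩zone R| = 0.
|zone P ∪ zone Q ∪ zone R| = 116 − 37 + 0 = 79.00.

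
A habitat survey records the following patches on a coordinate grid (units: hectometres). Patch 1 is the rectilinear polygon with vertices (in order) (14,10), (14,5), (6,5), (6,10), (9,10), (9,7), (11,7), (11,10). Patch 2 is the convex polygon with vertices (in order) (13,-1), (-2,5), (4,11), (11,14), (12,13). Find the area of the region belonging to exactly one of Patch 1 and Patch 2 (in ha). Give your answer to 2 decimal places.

107.07

|Patch 1| = 34, |Patch 2| = 125, |Patch 1∩Patch 2| = 25.9643.
|Patch 1 △ Patch 2| = |Patch 1| + |Patch 2| − 2·|Patch 1∩Patch 2| = 34 + 125 − 51.9286 = 107.07.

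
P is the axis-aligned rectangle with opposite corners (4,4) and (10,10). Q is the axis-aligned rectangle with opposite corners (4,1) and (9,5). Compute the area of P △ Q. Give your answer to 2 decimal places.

|P∩Q|: x∈[4,9], y∈[4,5] → 5·1 = 5.
|P △ Q| = |P| + |Q| − 2·|P∩Q| = 36 + 20 − 10 = 46.00.

46.00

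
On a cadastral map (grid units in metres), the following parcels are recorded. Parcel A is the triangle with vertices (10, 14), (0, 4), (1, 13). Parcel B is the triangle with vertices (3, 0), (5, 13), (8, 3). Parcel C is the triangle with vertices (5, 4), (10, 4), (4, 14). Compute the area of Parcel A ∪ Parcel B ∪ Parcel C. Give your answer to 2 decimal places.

By inclusion–exclusion:
Individual areas: |Parcel A| = 40, |Parcel B| = 29.5, |Parcel C| = 25.
|Parcel A∩Parcel B| = 3.3007.
|Parcel A∩Parcel C| = 5.0106.
|Parcel B∩Parcel C| = 14.444.
|Parcel A∩Parcel B∩Parcel C| = 3.0038.
|Parcel A ∪ Parcel B ∪ Parcel C| = 94.5 − 22.7553 + 3.0038 = 74.75.

74.75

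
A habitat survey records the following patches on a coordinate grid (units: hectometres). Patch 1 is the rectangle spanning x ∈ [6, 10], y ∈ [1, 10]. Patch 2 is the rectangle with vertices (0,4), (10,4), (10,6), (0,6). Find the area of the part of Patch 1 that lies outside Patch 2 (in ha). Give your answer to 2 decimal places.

28.00

|Patch 1∩Patch 2|: x∈[6,10], y∈[4,6] → 4·2 = 8.
|Patch 1| = 36.
|Patch 1 ∖ Patch 2| = |Patch 1| − |Patch 1∩Patch 2| = 36 − 8 = 28.00.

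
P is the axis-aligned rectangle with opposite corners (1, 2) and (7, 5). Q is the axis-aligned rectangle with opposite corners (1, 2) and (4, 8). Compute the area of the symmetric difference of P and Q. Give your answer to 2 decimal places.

|P∩Q|: x∈[1,4], y∈[2,5] → 3·3 = 9.
|P △ Q| = |P| + |Q| − 2·|P∩Q| = 18 + 18 − 18 = 18.00.

18.00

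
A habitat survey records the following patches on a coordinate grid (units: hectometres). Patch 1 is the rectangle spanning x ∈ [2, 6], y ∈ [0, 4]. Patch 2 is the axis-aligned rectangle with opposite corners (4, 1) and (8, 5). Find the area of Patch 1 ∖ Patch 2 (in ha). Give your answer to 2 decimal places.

|Patch 1∩Patch 2|: x∈[4,6], y∈[1,4] → 2·3 = 6.
|Patch 1| = 16.
|Patch 1 ∖ Patch 2| = |Patch 1| − |Patch 1∩Patch 2| = 16 − 6 = 10.00.

10.00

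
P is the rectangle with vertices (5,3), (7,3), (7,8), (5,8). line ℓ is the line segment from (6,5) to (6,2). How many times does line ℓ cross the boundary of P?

1

The segment meets the boundary at (6,3).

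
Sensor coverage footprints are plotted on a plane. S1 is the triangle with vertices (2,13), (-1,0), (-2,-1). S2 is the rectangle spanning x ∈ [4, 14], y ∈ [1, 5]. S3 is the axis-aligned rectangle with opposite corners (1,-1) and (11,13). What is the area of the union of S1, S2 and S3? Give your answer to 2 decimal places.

156.58

By inclusion–exclusion:
Individual areas: |S1| = 5, |S2| = 40, |S3| = 140.
|S1∩S2| = 0.
|S1∩S3| = 0.4167.
|S2∩S3|: x∈[4,11], y∈[1,5] → 7·4 = 28.
|S1∩S2∩S3| = 0.
|S1 ∪ S2 ∪ S3| = 185 − 28.4167 + 0 = 156.58.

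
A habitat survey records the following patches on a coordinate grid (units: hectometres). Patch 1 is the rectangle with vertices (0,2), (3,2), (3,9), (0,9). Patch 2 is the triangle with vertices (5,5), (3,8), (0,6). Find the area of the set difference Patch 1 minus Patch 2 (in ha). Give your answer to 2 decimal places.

|Patch 1| = 21, |Patch 1∩Patch 2| = 3.9.
|Patch 1 ∖ Patch 2| = |Patch 1| − |Patch 1∩Patch 2| = 21 − 3.9 = 17.10.

17.10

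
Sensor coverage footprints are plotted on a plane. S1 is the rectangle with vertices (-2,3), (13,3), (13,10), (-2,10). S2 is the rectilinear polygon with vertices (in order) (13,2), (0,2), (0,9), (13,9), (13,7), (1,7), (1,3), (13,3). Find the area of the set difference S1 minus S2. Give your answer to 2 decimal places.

75.00

|S1| = 105, |S1∩S2| = 30.
|S1 ∖ S2| = |S1| − |S1∩S2| = 105 − 30 = 75.00.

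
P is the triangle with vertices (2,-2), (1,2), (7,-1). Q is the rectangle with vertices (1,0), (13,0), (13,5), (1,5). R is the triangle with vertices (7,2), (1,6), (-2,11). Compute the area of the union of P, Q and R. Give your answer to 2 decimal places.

By inclusion–exclusion:
Individual areas: |P| = 10.5, |Q| = 60, |R| = 9.
|P∩Q| = 3.5.
|P∩R| = 0.
|Q∩R| = 2.25.
|P∩Q∩R| = 0.
|P ∪ Q ∪ R| = 79.5 − 5.75 + 0 = 73.75.

73.75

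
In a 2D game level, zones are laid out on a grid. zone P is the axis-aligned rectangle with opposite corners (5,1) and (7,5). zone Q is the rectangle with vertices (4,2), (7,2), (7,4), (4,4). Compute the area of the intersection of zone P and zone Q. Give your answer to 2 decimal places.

4.00

|zone P∩zone Q|: x∈[5,7], y∈[2,4] → 2·2 = 4.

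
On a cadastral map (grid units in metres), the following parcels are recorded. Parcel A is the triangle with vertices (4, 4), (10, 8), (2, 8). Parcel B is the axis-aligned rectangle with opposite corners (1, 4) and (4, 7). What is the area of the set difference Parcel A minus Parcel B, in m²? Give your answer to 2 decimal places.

|Parcel A| = 16, |Parcel A∩Parcel B| = 2.25.
|Parcel A ∖ Parcel B| = |Parcel A| − |Parcel A∩Parcel B| = 16 − 2.25 = 13.75.

13.75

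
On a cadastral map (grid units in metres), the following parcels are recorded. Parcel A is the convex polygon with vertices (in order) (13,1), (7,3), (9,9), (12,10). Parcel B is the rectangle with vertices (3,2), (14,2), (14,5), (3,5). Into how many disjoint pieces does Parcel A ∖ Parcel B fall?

Parcel A ∖ Parcel B splits into 2 disjoint pieces (area 1.4444, area 17.5556).

2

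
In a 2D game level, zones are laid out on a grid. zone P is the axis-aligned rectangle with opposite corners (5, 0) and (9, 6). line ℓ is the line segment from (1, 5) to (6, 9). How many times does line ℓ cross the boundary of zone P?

The segment lies entirely outside zone P and never meets its boundary.

0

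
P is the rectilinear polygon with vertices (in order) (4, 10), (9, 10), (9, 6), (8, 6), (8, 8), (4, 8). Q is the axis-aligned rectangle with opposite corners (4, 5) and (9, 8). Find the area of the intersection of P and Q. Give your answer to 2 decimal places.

2.00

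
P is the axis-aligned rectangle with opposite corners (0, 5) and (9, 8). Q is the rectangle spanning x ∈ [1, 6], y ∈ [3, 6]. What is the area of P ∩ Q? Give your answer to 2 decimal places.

|P∩Q|: x∈[1,6], y∈[5,6] → 5·1 = 5.

5.00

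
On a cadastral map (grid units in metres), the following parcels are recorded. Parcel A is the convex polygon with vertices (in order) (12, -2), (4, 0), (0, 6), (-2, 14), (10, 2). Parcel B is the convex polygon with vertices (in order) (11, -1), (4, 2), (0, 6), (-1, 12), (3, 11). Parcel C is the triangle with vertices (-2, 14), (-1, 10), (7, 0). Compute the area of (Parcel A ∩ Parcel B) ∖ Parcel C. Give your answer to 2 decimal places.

|Parcel A ∩ Parcel B| = 50.8333.
|(Parcel A ∩ Parcel B) ∩ Parcel C| = 9.1969.
|(Parcel A ∩ Parcel B) ∖ Parcel C| = 50.8333 − 9.1969 = 41.64.

41.64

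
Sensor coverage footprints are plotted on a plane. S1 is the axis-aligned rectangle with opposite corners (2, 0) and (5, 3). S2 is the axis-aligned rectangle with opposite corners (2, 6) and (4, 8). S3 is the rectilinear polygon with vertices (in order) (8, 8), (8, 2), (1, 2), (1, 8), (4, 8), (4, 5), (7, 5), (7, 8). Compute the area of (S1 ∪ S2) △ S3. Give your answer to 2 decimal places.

32.00

|S1 ∪ S2| = 13.
|(S1 ∪ S2) ∩ S3| = 7.
|(S1 ∪ S2) △ S3| = 13 + 33 − 14 = 32.00.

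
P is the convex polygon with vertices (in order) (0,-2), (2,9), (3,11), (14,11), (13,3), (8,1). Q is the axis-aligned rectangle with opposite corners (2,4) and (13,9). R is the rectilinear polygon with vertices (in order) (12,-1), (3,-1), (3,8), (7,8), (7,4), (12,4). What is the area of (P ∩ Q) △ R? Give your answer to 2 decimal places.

84.00

|P ∩ Q| = 55.
|(P ∩ Q) ∩ R| = 16.
|(P ∩ Q) △ R| = 55 + 61 − 32 = 84.00.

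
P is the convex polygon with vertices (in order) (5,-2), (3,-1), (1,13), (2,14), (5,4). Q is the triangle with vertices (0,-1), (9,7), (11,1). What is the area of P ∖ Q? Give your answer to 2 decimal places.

25.41

|P| = 31.5, |P∩Q| = 6.0866.
|P ∖ Q| = |P| − |P∩Q| = 31.5 − 6.0866 = 25.41.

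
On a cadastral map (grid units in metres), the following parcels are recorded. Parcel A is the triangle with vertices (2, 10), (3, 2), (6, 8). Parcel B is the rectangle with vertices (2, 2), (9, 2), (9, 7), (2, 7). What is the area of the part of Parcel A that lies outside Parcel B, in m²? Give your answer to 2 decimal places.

|Parcel A| = 15, |Parcel A∩Parcel B| = 7.8125.
|Parcel A ∖ Parcel B| = |Parcel A| − |Parcel A∩Parcel B| = 15 − 7.8125 = 7.19.

7.19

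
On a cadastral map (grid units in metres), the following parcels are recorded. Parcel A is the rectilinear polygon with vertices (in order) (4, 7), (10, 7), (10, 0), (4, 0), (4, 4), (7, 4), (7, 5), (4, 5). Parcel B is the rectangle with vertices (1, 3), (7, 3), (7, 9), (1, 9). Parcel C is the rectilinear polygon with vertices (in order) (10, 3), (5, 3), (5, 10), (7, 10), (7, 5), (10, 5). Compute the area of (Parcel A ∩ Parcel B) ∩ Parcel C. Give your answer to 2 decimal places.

6.00

|Parcel A ∩ Parcel B| = 9.
|(Parcel A ∩ Parcel B) ∩ Parcel C| = 6.00.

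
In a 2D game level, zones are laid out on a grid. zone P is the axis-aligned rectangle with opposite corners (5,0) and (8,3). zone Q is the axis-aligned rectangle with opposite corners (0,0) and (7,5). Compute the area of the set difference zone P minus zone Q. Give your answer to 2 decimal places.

3.00

|zone P∩zone Q|: x∈[5,7], y∈[0,3] → 2·3 = 6.
|zone P| = 9.
|zone P ∖ zone Q| = |zone P| − |zone P∩zone Q| = 9 − 6 = 3.00.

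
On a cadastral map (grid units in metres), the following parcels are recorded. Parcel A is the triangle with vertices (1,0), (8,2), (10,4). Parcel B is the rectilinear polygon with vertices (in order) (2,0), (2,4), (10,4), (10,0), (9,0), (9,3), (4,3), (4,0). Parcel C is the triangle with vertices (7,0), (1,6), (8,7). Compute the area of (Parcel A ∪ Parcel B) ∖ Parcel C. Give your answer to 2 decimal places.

|Parcel A ∪ Parcel B| = 20.7401.
|(Parcel A ∪ Parcel B) ∩ Parcel C| = 5.6422.
|(Parcel A ∪ Parcel B) ∖ Parcel C| = 20.7401 − 5.6422 = 15.10.

15.10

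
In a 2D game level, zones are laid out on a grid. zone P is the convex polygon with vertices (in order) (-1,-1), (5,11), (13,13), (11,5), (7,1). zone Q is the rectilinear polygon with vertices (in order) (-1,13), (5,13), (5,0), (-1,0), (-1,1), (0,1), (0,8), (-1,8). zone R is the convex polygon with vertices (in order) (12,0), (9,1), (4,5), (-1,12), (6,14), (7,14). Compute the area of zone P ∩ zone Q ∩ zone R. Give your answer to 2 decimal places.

7.75

The intersection is the polygon with vertices (5,11), (5,4.2), (4,5), (2.824,6.647).
By the shoelace formula its area is 7.75.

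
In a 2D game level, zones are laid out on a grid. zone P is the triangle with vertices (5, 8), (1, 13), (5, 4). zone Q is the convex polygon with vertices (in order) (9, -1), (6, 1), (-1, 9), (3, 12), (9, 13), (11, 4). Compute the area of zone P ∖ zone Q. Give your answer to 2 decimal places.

|zone P| = 8, |zone P∩zone Q| = 7.4792.
|zone P ∖ zone Q| = |zone P| − |zone P∩zone Q| = 8 − 7.4792 = 0.52.

0.52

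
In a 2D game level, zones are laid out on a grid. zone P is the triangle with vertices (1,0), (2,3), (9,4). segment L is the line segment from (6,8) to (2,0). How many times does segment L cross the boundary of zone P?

2

The segment meets the boundary at (2.333,0.667), (3.615,3.231).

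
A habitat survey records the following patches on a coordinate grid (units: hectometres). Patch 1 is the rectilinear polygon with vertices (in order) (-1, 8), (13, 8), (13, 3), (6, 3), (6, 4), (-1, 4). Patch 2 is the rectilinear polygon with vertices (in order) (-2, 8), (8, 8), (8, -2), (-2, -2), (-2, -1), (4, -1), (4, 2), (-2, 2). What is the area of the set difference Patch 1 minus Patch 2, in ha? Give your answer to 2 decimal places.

25.00

|Patch 1| = 63, |Patch 1∩Patch 2| = 38.
|Patch 1 ∖ Patch 2| = |Patch 1| − |Patch 1∩Patch 2| = 63 − 38 = 25.00.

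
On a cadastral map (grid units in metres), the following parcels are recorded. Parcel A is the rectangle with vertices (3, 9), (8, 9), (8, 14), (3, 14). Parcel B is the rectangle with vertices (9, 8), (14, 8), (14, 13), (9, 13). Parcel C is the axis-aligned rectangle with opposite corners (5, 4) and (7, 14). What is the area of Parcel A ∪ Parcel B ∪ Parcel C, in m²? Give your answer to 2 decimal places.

60.00

By inclusion–exclusion:
Individual areas: |Parcel A| = 25, |Parcel B| = 25, |Parcel C| = 20.
|Parcel A∩Parcel B| = 0 (no overlap).
|Parcel A∩Parcel C|: x∈[5,7], y∈[9,14] → 2·5 = 10.
|Parcel B∩Parcel C| = 0 (no overlap).
|Parcel A∩Parcel B∩Parcel C| = 0.
|Parcel A ∪ Parcel B ∪ Parcel C| = 70 − 10 + 0 = 60.00.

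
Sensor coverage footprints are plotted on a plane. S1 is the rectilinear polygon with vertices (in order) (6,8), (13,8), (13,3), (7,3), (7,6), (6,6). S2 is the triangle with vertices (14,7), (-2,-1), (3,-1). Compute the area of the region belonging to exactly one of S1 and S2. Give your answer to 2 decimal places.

|S1| = 32, |S2| = 20, |S1∩S2| = 4.6364.
|S1 △ S2| = |S1| + |S2| − 2·|S1∩S2| = 32 + 20 − 9.2727 = 42.73.

42.73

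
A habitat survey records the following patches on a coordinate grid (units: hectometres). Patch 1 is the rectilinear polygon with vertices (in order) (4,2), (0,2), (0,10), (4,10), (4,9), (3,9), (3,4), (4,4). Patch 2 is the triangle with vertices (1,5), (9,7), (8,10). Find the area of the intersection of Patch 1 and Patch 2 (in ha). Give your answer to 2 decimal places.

0.93

The intersection is the polygon with vertices (3,5.5), (1,5), (3,6.429).
By the shoelace formula its area is 0.93.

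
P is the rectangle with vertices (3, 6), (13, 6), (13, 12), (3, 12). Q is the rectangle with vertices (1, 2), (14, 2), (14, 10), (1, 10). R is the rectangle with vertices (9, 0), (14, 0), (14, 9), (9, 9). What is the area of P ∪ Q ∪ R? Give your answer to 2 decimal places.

By inclusion–exclusion:
Individual areas: |P| = 60, |Q| = 104, |R| = 45.
|P∩Q|: x∈[3,13], y∈[6,10] → 10·4 = 40.
|P∩R|: x∈[9,13], y∈[6,9] → 4·3 = 12.
|Q∩R|: x∈[9,14], y∈[2,9] → 5·7 = 35.
|P∩Q∩R| = 12.
|P ∪ Q ∪ R| = 209 − 87 + 12 = 134.00.

134.00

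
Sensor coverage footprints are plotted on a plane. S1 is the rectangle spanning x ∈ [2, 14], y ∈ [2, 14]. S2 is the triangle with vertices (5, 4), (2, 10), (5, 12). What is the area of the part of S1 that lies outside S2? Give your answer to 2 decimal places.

132.00

|S1| = 144, |S1∩S2| = 12.
|S1 ∖ S2| = |S1| − |S1∩S2| = 144 − 12 = 132.00.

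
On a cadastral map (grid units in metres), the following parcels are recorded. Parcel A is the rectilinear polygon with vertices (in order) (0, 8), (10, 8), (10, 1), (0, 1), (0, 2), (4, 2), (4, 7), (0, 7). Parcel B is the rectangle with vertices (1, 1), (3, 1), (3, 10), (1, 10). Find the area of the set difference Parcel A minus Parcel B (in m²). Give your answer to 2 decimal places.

|Parcel A| = 50, |Parcel A∩Parcel B| = 4.
|Parcel A ∖ Parcel B| = |Parcel A| − |Parcel A∩Parcel B| = 50 − 4 = 46.00.

46.00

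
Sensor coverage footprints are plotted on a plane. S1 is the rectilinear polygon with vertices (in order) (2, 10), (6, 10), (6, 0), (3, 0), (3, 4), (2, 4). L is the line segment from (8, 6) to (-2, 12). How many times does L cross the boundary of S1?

The segment meets the boundary at (2,9.6), (6,7.2).

2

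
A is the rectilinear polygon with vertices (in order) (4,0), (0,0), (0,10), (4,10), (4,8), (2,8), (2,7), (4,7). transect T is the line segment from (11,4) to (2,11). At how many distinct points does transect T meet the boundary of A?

2

The segment meets the boundary at (4,9.444), (3.286,10).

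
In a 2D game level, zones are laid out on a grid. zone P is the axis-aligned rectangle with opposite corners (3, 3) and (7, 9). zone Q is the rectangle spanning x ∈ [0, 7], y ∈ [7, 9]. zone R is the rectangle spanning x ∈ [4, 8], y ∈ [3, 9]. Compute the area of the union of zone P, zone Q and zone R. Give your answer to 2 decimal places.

36.00

By inclusion–exclusion:
Individual areas: |zone P| = 24, |zone Q| = 14, |zone R| = 24.
|zone P∩zone Q|: x∈[3,7], y∈[7,9] → 4·2 = 8.
|zone P∩zone R|: x∈[4,7], y∈[3,9] → 3·6 = 18.
|zone Q∩zone R|: x∈[4,7], y∈[7,9] → 3·2 = 6.
|zone P∩zone Q∩zone R| = 6.
|zone P ∪ zone Q ∪ zone R| = 62 − 32 + 6 = 36.00.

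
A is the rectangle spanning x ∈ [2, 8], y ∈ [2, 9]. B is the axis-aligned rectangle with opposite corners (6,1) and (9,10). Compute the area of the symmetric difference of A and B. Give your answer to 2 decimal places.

|A∩B|: x∈[6,8], y∈[2,9] → 2·7 = 14.
|A △ B| = |A| + |B| − 2·|A∩B| = 42 + 27 − 28 = 41.00.

41.00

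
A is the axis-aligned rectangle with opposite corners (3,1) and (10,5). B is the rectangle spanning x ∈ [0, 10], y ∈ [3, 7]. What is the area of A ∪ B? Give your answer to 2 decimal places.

By inclusion–exclusion:
Individual areas: |A| = 28, |B| = 40.
|A∩B|: x∈[3,10], y∈[3,5] → 7·2 = 14.
|A ∪ B| = 68 − 14 = 54.00.

54.00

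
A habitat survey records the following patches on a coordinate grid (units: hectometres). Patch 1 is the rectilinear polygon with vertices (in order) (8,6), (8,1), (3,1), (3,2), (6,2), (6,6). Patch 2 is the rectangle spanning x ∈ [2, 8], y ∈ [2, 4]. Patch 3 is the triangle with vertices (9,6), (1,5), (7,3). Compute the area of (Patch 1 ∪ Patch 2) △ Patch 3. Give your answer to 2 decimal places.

|Patch 1 ∪ Patch 2| = 21.
|(Patch 1 ∪ Patch 2) ∩ Patch 3| = 5.25.
|(Patch 1 ∪ Patch 2) △ Patch 3| = 21 + 11 − 10.5 = 21.50.

21.50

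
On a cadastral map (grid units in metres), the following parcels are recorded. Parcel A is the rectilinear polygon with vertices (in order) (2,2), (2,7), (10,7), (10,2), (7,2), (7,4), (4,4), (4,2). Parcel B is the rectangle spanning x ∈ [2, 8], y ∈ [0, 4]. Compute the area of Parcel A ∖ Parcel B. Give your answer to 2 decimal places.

28.00

|Parcel A| = 34, |Parcel A∩Parcel B| = 6.
|Parcel A ∖ Parcel B| = |Parcel A| − |Parcel A∩Parcel B| = 34 − 6 = 28.00.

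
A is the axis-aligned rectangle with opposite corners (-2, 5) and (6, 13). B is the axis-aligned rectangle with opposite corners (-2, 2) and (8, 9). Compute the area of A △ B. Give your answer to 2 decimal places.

70.00

|A∩B|: x∈[-2,6], y∈[5,9] → 8·4 = 32.
|A △ B| = |A| + |B| − 2·|A∩B| = 64 + 70 − 64 = 70.00.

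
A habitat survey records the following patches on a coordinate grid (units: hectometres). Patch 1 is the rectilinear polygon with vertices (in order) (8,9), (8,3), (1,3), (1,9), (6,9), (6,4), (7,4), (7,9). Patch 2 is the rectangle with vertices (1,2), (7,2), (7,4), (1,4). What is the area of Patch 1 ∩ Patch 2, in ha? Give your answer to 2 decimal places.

The intersection is the polygon with vertices (1,3), (1,4), (6,4), (7,4), (7,3).
By the shoelace formula its area is 6.00.

6.00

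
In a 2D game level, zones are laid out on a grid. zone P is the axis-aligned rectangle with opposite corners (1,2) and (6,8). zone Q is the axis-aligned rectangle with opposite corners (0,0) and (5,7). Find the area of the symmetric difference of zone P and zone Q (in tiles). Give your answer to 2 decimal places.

|zone P∩zone Q|: x∈[1,5], y∈[2,7] → 4·5 = 20.
|zone P △ zone Q| = |zone P| + |zone Q| − 2·|zone P∩zone Q| = 30 + 35 − 40 = 25.00.

25.00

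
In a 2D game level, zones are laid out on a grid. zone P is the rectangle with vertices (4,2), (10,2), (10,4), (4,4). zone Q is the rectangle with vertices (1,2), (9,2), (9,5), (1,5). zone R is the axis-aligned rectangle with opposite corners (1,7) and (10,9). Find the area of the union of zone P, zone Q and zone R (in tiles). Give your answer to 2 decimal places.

By inclusion–exclusion:
Individual areas: |zone P| = 12, |zone Q| = 24, |zone R| = 18.
|zone P∩zone Q|: x∈[4,9], y∈[2,4] → 5·2 = 10.
|zone P∩zone R| = 0 (no overlap).
|zone Q∩zone R| = 0 (no overlap).
|zone P∩zone Q∩zone R| = 0.
|zone P ∪ zone Q ∪ zone R| = 54 − 10 + 0 = 44.00.

44.00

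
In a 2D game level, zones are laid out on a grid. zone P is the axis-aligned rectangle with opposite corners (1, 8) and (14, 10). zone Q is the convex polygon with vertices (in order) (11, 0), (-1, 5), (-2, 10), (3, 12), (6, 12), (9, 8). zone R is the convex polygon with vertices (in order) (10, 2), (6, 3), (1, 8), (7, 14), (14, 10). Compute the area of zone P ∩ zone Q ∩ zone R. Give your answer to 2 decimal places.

12.50

The intersection is the polygon with vertices (7.5,10), (9,8), (1,8), (3,10).
By the shoelace formula its area is 12.50.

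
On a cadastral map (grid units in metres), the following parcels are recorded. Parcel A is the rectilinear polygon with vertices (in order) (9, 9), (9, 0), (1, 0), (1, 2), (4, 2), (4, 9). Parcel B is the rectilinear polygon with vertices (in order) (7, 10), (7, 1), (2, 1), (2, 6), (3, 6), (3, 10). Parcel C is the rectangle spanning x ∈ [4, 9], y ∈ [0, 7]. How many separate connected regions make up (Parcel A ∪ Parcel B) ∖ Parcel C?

(Parcel A ∪ Parcel B) ∖ Parcel C is a single connected region.

1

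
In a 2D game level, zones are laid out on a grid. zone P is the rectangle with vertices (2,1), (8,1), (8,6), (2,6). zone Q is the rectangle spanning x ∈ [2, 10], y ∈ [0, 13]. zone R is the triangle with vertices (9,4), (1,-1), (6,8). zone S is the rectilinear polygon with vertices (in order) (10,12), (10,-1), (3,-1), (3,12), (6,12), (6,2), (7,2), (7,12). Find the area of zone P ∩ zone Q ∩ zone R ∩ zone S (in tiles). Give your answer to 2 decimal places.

13.55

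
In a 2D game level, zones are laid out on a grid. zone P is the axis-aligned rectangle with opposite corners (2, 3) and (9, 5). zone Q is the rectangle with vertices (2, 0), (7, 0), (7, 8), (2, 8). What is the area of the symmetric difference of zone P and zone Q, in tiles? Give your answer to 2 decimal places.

34.00

|zone P∩zone Q|: x∈[2,7], y∈[3,5] → 5·2 = 10.
|zone P △ zone Q| = |zone P| + |zone Q| − 2·|zone P∩zone Q| = 14 + 40 − 20 = 34.00.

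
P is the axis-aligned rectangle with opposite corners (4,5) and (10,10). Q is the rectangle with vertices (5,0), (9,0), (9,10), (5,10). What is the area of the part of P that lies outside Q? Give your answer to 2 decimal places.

|P∩Q|: x∈[5,9], y∈[5,10] → 4·5 = 20.
|P| = 30.
|P ∖ Q| = |P| − |P∩Q| = 30 − 20 = 10.00.

10.00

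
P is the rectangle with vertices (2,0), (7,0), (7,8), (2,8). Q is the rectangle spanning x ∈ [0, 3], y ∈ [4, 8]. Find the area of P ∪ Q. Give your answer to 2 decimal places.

By inclusion–exclusion:
Individual areas: |P| = 40, |Q| = 12.
|P∩Q|: x∈[2,3], y∈[4,8] → 1·4 = 4.
|P ∪ Q| = 52 − 4 = 48.00.

48.00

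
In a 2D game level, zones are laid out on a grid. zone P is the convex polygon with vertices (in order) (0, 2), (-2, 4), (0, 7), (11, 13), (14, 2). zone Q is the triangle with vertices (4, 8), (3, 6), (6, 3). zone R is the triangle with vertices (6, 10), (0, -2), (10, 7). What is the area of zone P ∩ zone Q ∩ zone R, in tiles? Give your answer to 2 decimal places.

The intersection is the polygon with vertices (3.667,5.333), (4.444,6.889), (5.882,3.294), (5.79,3.211).
By the shoelace formula its area is 2.70.

2.70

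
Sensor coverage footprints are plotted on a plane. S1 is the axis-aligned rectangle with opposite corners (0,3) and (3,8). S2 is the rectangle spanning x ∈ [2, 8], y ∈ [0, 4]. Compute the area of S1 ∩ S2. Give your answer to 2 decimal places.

1.00

|S1∩S2|: x∈[2,3], y∈[3,4] → 1·1 = 1.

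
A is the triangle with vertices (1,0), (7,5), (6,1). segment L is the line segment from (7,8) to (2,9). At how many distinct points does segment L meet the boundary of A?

0

The segment lies entirely outside A and never meets its boundary.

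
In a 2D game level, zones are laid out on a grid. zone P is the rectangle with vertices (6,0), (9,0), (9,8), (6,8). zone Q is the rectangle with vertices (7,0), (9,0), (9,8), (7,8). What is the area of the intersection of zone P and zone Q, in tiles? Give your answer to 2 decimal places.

16.00

|zone P∩zone Q|: x∈[7,9], y∈[0,8] → 2·8 = 16.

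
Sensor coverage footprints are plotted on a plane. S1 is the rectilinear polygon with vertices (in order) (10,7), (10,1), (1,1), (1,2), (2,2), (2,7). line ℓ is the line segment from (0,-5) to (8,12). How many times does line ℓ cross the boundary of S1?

2

The segment meets the boundary at (5.647,7), (2.824,1).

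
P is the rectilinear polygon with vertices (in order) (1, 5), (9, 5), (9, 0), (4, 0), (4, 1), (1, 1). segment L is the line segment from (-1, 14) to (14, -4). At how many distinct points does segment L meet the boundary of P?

The segment meets the boundary at (9,2), (6.5,5).

2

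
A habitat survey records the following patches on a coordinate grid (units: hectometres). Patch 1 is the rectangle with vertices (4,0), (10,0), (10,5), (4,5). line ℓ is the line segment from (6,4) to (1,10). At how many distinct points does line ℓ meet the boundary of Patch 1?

The segment meets the boundary at (5.167,5).

1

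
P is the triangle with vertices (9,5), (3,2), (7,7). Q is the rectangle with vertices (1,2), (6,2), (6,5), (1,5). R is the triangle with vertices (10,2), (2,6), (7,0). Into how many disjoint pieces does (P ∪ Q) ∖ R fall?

2

(P ∪ Q) ∖ R splits into 2 disjoint pieces (area 9.25, area 6.725).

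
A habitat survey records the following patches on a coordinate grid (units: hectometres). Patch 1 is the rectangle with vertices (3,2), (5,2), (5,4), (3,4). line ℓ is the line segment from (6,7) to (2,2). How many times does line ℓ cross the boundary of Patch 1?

The segment meets the boundary at (3,3.25), (3.6,4).

2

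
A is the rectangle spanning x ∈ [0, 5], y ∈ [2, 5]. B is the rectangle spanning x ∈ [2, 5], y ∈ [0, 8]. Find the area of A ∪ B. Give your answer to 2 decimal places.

30.00

By inclusion–exclusion:
Individual areas: |A| = 15, |B| = 24.
|A∩B|: x∈[2,5], y∈[2,5] → 3·3 = 9.
|A ∪ B| = 39 − 9 = 30.00.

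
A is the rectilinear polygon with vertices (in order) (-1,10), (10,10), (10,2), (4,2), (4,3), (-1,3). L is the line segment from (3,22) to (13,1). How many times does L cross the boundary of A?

The segment meets the boundary at (10,7.3), (8.714,10).

2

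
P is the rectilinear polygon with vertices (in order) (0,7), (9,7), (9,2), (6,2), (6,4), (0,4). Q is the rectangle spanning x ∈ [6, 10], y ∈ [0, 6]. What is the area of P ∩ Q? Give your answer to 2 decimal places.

The intersection is the polygon with vertices (9,2), (6,2), (6,4), (6,6), (9,6).
By the shoelace formula its area is 12.00.

12.00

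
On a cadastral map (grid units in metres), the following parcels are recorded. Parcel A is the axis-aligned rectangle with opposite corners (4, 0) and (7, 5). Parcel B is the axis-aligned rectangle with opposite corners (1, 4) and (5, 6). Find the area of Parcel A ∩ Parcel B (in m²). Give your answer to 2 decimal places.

1.00

|Parcel A∩Parcel B|: x∈[4,5], y∈[4,5] → 1·1 = 1.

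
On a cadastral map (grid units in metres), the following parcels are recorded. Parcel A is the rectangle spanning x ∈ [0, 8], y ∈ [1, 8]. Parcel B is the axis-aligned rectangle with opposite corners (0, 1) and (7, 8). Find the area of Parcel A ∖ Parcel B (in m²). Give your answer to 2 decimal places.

7.00

|Parcel A∩Parcel B|: x∈[0,7], y∈[1,8] → 7·7 = 49.
|Parcel A| = 56.
|Parcel A ∖ Parcel B| = |Parcel A| − |Parcel A∩Parcel B| = 56 − 49 = 7.00.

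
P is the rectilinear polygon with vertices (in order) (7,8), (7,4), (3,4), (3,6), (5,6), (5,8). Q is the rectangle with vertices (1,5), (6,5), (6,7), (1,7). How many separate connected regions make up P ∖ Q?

P ∖ Q is a single connected region.

1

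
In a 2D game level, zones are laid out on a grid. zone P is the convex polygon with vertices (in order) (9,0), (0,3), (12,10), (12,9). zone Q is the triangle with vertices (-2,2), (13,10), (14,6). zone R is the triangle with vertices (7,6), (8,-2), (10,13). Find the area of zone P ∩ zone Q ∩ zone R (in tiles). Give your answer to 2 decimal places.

5.67

The intersection is the polygon with vertices (9.34,8.048), (8.897,4.724), (7.212,4.303), (7,6), (7.444,7.037).
By the shoelace formula its area is 5.67.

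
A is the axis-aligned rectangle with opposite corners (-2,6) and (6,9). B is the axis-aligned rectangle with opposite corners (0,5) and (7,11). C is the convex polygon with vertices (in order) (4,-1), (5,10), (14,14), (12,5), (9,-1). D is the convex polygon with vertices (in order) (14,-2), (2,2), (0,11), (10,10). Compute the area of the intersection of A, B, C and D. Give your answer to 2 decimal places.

3.68

The intersection is the polygon with vertices (4.636,6), (4.909,9), (6,9), (6,6).
By the shoelace formula its area is 3.68.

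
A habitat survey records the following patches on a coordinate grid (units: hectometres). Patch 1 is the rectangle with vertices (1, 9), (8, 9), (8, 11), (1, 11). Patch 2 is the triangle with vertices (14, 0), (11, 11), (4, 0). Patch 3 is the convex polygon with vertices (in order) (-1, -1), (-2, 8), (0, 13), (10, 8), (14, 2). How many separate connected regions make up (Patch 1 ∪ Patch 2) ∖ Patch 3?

(Patch 1 ∪ Patch 2) ∖ Patch 3 splits into 3 disjoint pieces (area 4, area 8.13, area 9.4828).

3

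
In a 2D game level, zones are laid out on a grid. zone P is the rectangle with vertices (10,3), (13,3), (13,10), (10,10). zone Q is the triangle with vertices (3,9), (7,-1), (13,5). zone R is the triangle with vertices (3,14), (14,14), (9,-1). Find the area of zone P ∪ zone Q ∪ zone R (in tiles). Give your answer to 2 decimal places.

By inclusion–exclusion:
Individual areas: |zone P| = 21, |zone Q| = 42, |zone R| = 82.5.
|zone P∩zone Q| = 5.8.
|zone P∩zone R| = 10.5.
|zone Q∩zone R| = 20.6751.
|zone P∩zone Q∩zone R| = 2.4275.
|zone P ∪ zone Q ∪ zone R| = 145.5 − 36.9751 + 2.4275 = 110.95.

110.95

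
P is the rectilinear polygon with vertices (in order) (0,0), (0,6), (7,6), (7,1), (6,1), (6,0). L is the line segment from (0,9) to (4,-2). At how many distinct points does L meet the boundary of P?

The segment meets the boundary at (3.273,0), (1.091,6).

2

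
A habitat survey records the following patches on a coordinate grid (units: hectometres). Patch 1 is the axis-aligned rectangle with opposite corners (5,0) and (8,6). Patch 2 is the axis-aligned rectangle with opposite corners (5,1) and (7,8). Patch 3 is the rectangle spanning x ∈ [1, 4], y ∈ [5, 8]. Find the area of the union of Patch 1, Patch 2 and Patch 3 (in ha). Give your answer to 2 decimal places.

By inclusion–exclusion:
Individual areas: |Patch 1| = 18, |Patch 2| = 14, |Patch 3| = 9.
|Patch 1∩Patch 2|: x∈[5,7], y∈[1,6] → 2·5 = 10.
|Patch 1∩Patch 3| = 0 (no overlap).
|Patch 2∩Patch 3| = 0 (no overlap).
|Patch 1∩Patch 2∩Patch 3| = 0.
|Patch 1 ∪ Patch 2 ∪ Patch 3| = 41 − 10 + 0 = 31.00.

31.00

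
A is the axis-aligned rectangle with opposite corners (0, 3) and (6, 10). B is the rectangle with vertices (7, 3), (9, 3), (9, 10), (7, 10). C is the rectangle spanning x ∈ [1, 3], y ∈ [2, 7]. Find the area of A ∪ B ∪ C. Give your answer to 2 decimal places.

58.00

By inclusion–exclusion:
Individual areas: |A| = 42, |B| = 14, |C| = 10.
|A∩B| = 0 (no overlap).
|A∩C|: x∈[1,3], y∈[3,7] → 2·4 = 8.
|B∩C| = 0 (no overlap).
|A∩B∩C| = 0.
|A ∪ B ∪ C| = 66 − 8 + 0 = 58.00.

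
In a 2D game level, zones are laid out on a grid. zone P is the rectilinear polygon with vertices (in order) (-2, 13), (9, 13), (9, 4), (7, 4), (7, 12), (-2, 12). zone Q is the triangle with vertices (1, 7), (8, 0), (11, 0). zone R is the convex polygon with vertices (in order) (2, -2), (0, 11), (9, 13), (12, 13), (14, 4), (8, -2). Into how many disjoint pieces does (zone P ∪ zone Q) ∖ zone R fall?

2

(zone P ∪ zone Q) ∖ zone R splits into 2 disjoint pieces (area 8.75, area 0.2059).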